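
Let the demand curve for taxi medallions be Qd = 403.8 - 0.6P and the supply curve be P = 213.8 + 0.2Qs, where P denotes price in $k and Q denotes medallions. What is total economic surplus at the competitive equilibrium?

Total surplus = 56481.6

Rewriting in direct form: Qs = -1069 + 5P.
Equating demand and supply, 403.8 - 0.6P = -1069 + 5P gives 5.6P = 1472.8, so P* = 263.
From the demand curve, Q* = 403.8 - 0.6(263) = 246.
Demand choke price = 673; supply choke price = 213.8. CS = ½(673 - 263)(246) = 50430; PS = ½(263 - 213.8)(246) = 6051.6. Total surplus = 56481.6.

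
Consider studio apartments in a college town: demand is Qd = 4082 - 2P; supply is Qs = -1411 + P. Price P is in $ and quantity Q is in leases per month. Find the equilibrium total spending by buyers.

Total spending by buyers = 769020

The market clears where 4082 - 2P = -1411 + P. Rearranging, 3P = 5493, hence P* = 1831.
Then Q* = 4082 - 2(1831) = 420.
Total spending by buyers = P* × Q* = 1831 × 420 = 769020.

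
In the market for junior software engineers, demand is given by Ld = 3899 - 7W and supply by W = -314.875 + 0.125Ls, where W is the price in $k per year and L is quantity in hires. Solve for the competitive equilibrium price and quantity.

W* = 92, L* = 3255

Rewriting in direct form: Ls = 2519 + 8W.
At equilibrium Ld = Ls, so 3899 - 7W = 2519 + 8W; collecting terms, 1380 = 15W and W* = 92.
From the demand curve, L* = 3899 - 7(92) = 3255.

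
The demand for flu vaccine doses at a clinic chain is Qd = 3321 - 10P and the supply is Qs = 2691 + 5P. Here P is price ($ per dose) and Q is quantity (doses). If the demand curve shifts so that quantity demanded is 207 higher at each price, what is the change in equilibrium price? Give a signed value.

ΔP = 13.8

Equating demand and supply, 3321 - 10P = 2691 + 5P gives 15P = 630, so P* = 42.
Then Q* = 3321 - 10(42) = 2901.
After the shift, demand is Qd = 3528 - 10P.
Re-solving, 15P = 837 gives P = 55.8 and Q = 2970.
ΔP = 55.8 - 42 = 13.8.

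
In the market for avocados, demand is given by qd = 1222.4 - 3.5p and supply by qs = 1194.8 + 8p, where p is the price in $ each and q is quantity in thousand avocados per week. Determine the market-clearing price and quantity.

p* = 2.4, q* = 1214

Equating demand and supply, 1222.4 - 3.5p = 1194.8 + 8p gives 11.5p = 27.6, so p* = 2.4.
Plugging p* into demand: q* = 1222.4 - 3.5(2.4) = 1214.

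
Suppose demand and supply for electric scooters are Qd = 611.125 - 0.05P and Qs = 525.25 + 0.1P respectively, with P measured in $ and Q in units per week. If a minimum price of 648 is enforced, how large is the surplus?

With P fixed at 648, quantity demanded is 578.725 and quantity supplied is 590.05.
Surplus = Qs - Qd = 590.05 - 578.725 = 11.325.

Surplus = 11.325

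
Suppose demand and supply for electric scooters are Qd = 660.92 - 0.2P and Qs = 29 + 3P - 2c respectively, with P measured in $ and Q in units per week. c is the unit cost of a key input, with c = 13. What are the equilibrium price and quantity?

With c = 13, supply is Qs = 3 + 3P.
At equilibrium Qd = Qs, so 660.92 - 0.2P = 3 + 3P; collecting terms, 657.92 = 3.2P and P* = 205.6.
From the demand curve, Q* = 660.92 - 0.2(205.6) = 619.8.

P* = 205.6, Q* = 619.8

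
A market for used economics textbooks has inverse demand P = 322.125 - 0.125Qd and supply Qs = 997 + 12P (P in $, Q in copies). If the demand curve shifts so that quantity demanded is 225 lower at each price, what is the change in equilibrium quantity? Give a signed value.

ΔQ = -135

Rewriting in direct form: Qd = 2577 - 8P.
Equating demand and supply, 2577 - 8P = 997 + 12P gives 20P = 1580, so P* = 79.
Plugging P* into demand: Q* = 2577 - 8(79) = 1945.
After the shift, demand is Qd = 2352 - 8P.
New equilibrium: 1355 = 20P, so P = 67.75 and Q = 1810.
ΔQ = 1810 - 1945 = -135.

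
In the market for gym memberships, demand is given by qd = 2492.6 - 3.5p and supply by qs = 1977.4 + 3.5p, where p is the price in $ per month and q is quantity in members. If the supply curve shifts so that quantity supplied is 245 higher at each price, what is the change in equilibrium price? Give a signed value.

Equating demand and supply, 2492.6 - 3.5p = 1977.4 + 3.5p gives 7p = 515.2, so p* = 73.6.
Plugging p* into demand: q* = 2492.6 - 3.5(73.6) = 2235.
After the shift, supply is qs = 2222.4 + 3.5p.
The new intersection has 270.2 = 7p, i.e. p = 38.6, q = 2357.5.
Δp = 38.6 - 73.6 = -35.

Δp = -35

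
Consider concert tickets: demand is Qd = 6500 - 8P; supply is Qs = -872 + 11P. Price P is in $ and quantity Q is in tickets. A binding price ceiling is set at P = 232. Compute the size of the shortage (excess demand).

At P = 232: Qd = 4644 and Qs = 1680.
Shortage = Qd - Qs = 4644 - 1680 = 2964.

Shortage = 2964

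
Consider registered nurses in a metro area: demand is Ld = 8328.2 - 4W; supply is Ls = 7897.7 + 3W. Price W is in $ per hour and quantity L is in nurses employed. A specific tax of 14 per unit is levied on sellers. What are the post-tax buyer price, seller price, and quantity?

With a tax of 14 on sellers, they supply based on the net price W_s = W_b - 14, so Ls = 7855.7 + 3W_b.
Equate demand and the shifted supply: 8328.2 - 4W_b = 7855.7 + 3W_b, giving 7W_b = 472.5, so W_b = 67.5.
So W_s = 53.5 and the quantity traded is L = 8328.2 - 4(67.5) = 8058.2.

W_b = 67.5, W_s = 53.5, L = 8058.2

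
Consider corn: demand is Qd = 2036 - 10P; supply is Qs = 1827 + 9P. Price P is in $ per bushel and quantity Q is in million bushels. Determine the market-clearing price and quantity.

P* = 11, Q* = 1926

Set Qd = Qs: 2036 - 10P = 1827 + 9P, so 209 = 19P and P* = 11.
Substitute back: Q* = 2036 - 10(11) = 1926.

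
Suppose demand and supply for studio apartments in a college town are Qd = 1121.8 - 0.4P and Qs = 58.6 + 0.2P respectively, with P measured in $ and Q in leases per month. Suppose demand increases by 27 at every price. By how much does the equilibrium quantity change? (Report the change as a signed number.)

The market clears where 1121.8 - 0.4P = 58.6 + 0.2P. Rearranging, 0.6P = 1063.2, hence P* = 1772.
Plugging P* into demand: Q* = 1121.8 - 0.4(1772) = 413.
After the shift, demand is Qd = 1148.8 - 0.4P.
The new intersection has 1090.2 = 0.6P, i.e. P = 1817, Q = 422.
ΔQ = 422 - 413 = 9.

ΔQ = 9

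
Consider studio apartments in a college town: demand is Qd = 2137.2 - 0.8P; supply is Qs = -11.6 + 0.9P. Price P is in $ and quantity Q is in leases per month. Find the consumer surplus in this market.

Equating demand and supply, 2137.2 - 0.8P = -11.6 + 0.9P gives 1.7P = 2148.8, so P* = 1264.
Substitute back: Q* = 2137.2 - 0.8(1264) = 1126.
Demand choke price (Qd = 0): P = 2137.2/0.8 = 2671.5. Consumer surplus = ½ × (2671.5 - 1264) × 1126 = 792422.5.

Consumer surplus = 792422.5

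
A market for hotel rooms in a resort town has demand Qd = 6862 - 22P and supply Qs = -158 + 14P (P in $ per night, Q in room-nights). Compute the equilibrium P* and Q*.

P* = 195, Q* = 2572

At equilibrium Qd = Qs, so 6862 - 22P = -158 + 14P; collecting terms, 7020 = 36P and P* = 195.
Substitute back: Q* = 6862 - 22(195) = 2572.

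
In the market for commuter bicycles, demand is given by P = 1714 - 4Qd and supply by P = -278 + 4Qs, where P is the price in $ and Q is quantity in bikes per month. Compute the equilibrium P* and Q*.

Rewriting in direct form: Qd = 428.5 - 0.25P and Qs = 69.5 + 0.25P.
Set Qd = Qs: 428.5 - 0.25P = 69.5 + 0.25P, so 359 = 0.5P and P* = 718.
Then Q* = 428.5 - 0.25(718) = 249.

P* = 718, Q* = 249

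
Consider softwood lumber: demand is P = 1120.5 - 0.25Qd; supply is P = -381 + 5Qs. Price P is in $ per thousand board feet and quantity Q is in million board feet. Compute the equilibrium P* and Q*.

P* = 1049, Q* = 286

Rewriting in direct form: Qd = 4482 - 4P and Qs = 76.2 + 0.2P.
Equating demand and supply, 4482 - 4P = 76.2 + 0.2P gives 4.2P = 4405.8, so P* = 1049.
Plugging P* into demand: Q* = 4482 - 4(1049) = 286.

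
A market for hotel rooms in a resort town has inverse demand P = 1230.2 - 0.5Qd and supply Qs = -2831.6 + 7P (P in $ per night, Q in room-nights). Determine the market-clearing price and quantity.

Rewriting in direct form: Qd = 2460.4 - 2P.
Set Qd = Qs: 2460.4 - 2P = -2831.6 + 7P, so 5292 = 9P and P* = 588.
Plugging P* into demand: Q* = 2460.4 - 2(588) = 1284.4.

P* = 588, Q* = 1284.4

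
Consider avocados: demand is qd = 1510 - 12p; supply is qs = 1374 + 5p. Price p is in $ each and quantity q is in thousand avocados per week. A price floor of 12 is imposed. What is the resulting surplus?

Evaluating both curves at the floor price 12 gives qd = 1366, qs = 1434.
Surplus = qs - qd = 1434 - 1366 = 68.

Surplus = 68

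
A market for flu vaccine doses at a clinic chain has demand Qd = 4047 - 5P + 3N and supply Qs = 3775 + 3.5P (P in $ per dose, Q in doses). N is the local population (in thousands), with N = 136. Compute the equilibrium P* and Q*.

With N = 136, demand is Qd = 4455 - 5P.
Equating demand and supply, 4455 - 5P = 3775 + 3.5P gives 8.5P = 680, so P* = 80.
Substitute back: Q* = 4455 - 5(80) = 4055.

P* = 80, Q* = 4055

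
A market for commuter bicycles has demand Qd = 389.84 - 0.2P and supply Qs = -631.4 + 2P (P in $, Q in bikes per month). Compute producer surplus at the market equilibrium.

Producer surplus = 22052.25

Set Qd = Qs: 389.84 - 0.2P = -631.4 + 2P, so 1021.24 = 2.2P and P* = 464.2.
Substitute back: Q* = 389.84 - 0.2(464.2) = 297.
Supply choke price (Qs = 0): P = 315.7. Producer surplus = ½ × (464.2 - 315.7) × 297 = 22052.25.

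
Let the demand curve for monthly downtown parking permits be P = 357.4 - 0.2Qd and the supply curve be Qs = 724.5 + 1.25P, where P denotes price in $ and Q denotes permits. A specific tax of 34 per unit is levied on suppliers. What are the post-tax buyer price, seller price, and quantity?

In direct form, Qd = 1787 - 5P.
Suppliers keep P_s = P_b - 34 per unit, so supply in terms of the buyer price is Qs = 682 + 1.25P_b.
Market clearing requires 1787 - 5P_b = 682 + 1.25P_b; hence 1105 = 6.25P_b and P_b = 176.8.
So P_s = 142.8 and the quantity traded is Q = 1787 - 5(176.8) = 903.

P_b = 176.8, P_s = 142.8, Q = 903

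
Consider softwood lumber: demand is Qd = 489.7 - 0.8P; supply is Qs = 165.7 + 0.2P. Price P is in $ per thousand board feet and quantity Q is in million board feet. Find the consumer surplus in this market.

Consumer surplus = 33206.40625

At equilibrium Qd = Qs, so 489.7 - 0.8P = 165.7 + 0.2P; collecting terms, 324 = P and P* = 324.
From the demand curve, Q* = 489.7 - 0.8(324) = 230.5.
Demand choke price (Qd = 0): P = 489.7/0.8 = 612.125. Consumer surplus = ½ × (612.125 - 324) × 230.5 = 33206.40625.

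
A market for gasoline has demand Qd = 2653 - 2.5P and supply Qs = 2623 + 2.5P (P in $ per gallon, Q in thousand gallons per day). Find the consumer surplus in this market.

Consumer surplus = 1391808.8

At equilibrium Qd = Qs, so 2653 - 2.5P = 2623 + 2.5P; collecting terms, 30 = 5P and P* = 6.
Substitute back: Q* = 2653 - 2.5(6) = 2638.
Demand choke price (Qd = 0): P = 2653/2.5 = 1061.2. Consumer surplus = ½ × (1061.2 - 6) × 2638 = 1391808.8.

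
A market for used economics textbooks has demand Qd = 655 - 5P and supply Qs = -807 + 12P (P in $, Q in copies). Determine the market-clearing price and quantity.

P* = 86, Q* = 225

Set Qd = Qs: 655 - 5P = -807 + 12P, so 1462 = 17P and P* = 86.
Substitute back: Q* = 655 - 5(86) = 225.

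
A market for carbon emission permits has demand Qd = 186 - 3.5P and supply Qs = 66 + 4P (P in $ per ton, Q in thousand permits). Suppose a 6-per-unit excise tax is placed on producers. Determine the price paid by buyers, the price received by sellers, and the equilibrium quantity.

With a tax of 6 on producers, they supply based on the net price P_s = P_b - 6, so Qs = 42 + 4P_b.
Equate demand and the shifted supply: 186 - 3.5P_b = 42 + 4P_b, giving 7.5P_b = 144, so P_b = 19.2.
So P_s = 13.2 and the quantity traded is Q = 186 - 3.5(19.2) = 118.8.

P_b = 19.2, P_s = 13.2, Q = 118.8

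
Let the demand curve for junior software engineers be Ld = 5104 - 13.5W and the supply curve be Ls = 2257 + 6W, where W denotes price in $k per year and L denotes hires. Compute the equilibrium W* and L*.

At equilibrium Ld = Ls, so 5104 - 13.5W = 2257 + 6W; collecting terms, 2847 = 19.5W and W* = 146.
Substitute back: L* = 5104 - 13.5(146) = 3133.

W* = 146, L* = 3133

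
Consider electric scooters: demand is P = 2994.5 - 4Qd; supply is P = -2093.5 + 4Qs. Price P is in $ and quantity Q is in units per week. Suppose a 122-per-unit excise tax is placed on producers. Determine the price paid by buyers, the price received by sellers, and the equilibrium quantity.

Inverting to quantity form: Qd = 748.625 - 0.25P and Qs = 523.375 + 0.25P.
With a tax of 122 on producers, they supply based on the net price P_s = P_b - 122, so Qs = 492.875 + 0.25P_b.
Market clearing requires 748.625 - 0.25P_b = 492.875 + 0.25P_b; hence 255.75 = 0.5P_b and P_b = 511.5.
Then P_s = 511.5 - 122 = 389.5 and Q = 748.625 - 0.25(511.5) = 620.75.

P_b = 511.5, P_s = 389.5, Q = 620.75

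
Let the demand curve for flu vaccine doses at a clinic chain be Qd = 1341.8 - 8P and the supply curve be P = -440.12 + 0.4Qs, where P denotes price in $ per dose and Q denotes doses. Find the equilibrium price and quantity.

P* = 23, Q* = 1157.8

In direct form, Qs = 1100.3 + 2.5P.
Equating demand and supply, 1341.8 - 8P = 1100.3 + 2.5P gives 10.5P = 241.5, so P* = 23.
Then Q* = 1341.8 - 8(23) = 1157.8.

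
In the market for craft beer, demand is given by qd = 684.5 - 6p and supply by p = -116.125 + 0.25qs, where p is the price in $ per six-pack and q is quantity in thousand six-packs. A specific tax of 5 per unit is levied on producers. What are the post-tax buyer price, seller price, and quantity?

p_b = 24, p_s = 19, q = 540.5

Rewriting in direct form: qs = 464.5 + 4p.
With a tax of 5 on producers, they supply based on the net price p_s = p_b - 5, so qs = 444.5 + 4p_b.
Set qd = qs: 684.5 - 6p_b = 444.5 + 4p_b, so 240 = 10p_b and p_b = 24.
Then p_s = 24 - 5 = 19 and q = 684.5 - 6(24) = 540.5.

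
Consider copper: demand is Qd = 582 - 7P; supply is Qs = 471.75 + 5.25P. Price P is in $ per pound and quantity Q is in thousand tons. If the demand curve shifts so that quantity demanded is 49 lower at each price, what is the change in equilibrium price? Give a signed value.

ΔP = -4

The market clears where 582 - 7P = 471.75 + 5.25P. Rearranging, 12.25P = 110.25, hence P* = 9.
Then Q* = 582 - 7(9) = 519.
After the shift, demand is Qd = 533 - 7P.
Re-solving, 12.25P = 61.25 gives P = 5 and Q = 498.
ΔP = 5 - 9 = -4.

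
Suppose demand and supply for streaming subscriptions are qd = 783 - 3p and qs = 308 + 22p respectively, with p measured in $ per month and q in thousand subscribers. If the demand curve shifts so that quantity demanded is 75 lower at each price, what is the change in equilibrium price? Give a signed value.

Δp = -3

At equilibrium qd = qs, so 783 - 3p = 308 + 22p; collecting terms, 475 = 25p and p* = 19.
Plugging p* into demand: q* = 783 - 3(19) = 726.
After the shift, demand is qd = 708 - 3p.
New equilibrium: 400 = 25p, so p = 16 and q = 660.
Δp = 16 - 19 = -3.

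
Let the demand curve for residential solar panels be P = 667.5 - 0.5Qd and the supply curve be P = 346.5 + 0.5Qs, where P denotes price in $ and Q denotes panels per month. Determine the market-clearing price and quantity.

Inverting to quantity form: Qd = 1335 - 2P and Qs = -693 + 2P.
Set Qd = Qs: 1335 - 2P = -693 + 2P, so 2028 = 4P and P* = 507.
Substitute back: Q* = 1335 - 2(507) = 321.

P* = 507, Q* = 321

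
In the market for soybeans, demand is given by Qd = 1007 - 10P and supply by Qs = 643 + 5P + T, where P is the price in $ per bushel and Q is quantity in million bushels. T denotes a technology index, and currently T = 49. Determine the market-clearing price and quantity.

P* = 21, Q* = 797

With T = 49, supply is Qs = 692 + 5P.
At equilibrium Qd = Qs, so 1007 - 10P = 692 + 5P; collecting terms, 315 = 15P and P* = 21.
Substitute back: Q* = 1007 - 10(21) = 797.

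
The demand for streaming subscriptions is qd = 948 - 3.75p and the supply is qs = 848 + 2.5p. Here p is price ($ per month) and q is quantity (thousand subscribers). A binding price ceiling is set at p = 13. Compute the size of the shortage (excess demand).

Shortage = 18.75

At p = 13: qd = 899.25 and qs = 880.5.
Shortage = qd - qs = 899.25 - 880.5 = 18.75.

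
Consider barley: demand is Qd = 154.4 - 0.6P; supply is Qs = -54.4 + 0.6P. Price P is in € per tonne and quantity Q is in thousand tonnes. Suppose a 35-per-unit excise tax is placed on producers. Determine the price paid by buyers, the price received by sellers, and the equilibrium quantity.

The tax drives a wedge P_b - P_s = 35. Substituting P_s = P_b - 35 into supply: Qs = -75.4 + 0.6P_b.
Set Qd = Qs: 154.4 - 0.6P_b = -75.4 + 0.6P_b, so 229.8 = 1.2P_b and P_b = 191.5.
Then P_s = 191.5 - 35 = 156.5 and Q = 154.4 - 0.6(191.5) = 39.5.

P_b = 191.5, P_s = 156.5, Q = 39.5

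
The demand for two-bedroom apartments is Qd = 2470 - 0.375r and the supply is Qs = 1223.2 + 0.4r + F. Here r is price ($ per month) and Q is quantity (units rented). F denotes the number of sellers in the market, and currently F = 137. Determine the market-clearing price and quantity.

r* = 1432, Q* = 1933

With F = 137, supply is Qs = 1360.2 + 0.4r.
The market clears where 2470 - 0.375r = 1360.2 + 0.4r. Rearranging, 0.775r = 1109.8, hence r* = 1432.
Then Q* = 2470 - 0.375(1432) = 1933.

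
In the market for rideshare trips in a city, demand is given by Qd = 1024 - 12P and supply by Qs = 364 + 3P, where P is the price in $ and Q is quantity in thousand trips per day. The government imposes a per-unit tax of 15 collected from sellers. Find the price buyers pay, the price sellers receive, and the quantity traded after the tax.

Sellers keep P_s = P_b - 15 per unit, so supply in terms of the buyer price is Qs = 319 + 3P_b.
Equate demand and the shifted supply: 1024 - 12P_b = 319 + 3P_b, giving 15P_b = 705, so P_b = 47.
Then P_s = 47 - 15 = 32 and Q = 1024 - 12(47) = 460.

P_b = 47, P_s = 32, Q = 460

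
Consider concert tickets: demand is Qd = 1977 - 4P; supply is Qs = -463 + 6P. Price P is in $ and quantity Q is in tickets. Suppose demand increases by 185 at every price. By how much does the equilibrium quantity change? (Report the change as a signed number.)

Equating demand and supply, 1977 - 4P = -463 + 6P gives 10P = 2440, so P* = 244.
Substitute back: Q* = 1977 - 4(244) = 1001.
After the shift, demand is Qd = 2162 - 4P.
Re-solving, 10P = 2625 gives P = 262.5 and Q = 1112.
ΔQ = 1112 - 1001 = 111.

ΔQ = 111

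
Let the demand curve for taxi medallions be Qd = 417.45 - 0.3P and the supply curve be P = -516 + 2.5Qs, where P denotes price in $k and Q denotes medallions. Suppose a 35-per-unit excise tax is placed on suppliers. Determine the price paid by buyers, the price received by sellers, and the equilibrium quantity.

In direct form, Qs = 206.4 + 0.4P.
Suppliers keep P_s = P_b - 35 per unit, so supply in terms of the buyer price is Qs = 192.4 + 0.4P_b.
Equate demand and the shifted supply: 417.45 - 0.3P_b = 192.4 + 0.4P_b, giving 0.7P_b = 225.05, so P_b = 321.5.
Then P_s = 321.5 - 35 = 286.5 and Q = 417.45 - 0.3(321.5) = 321.

P_b = 321.5, P_s = 286.5, Q = 321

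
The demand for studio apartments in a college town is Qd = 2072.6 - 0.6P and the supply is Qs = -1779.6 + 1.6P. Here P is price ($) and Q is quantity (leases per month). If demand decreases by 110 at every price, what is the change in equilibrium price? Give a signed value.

At equilibrium Qd = Qs, so 2072.6 - 0.6P = -1779.6 + 1.6P; collecting terms, 3852.2 = 2.2P and P* = 1751.
From the demand curve, Q* = 2072.6 - 0.6(1751) = 1022.
After the shift, demand is Qd = 1962.6 - 0.6P.
New equilibrium: 3742.2 = 2.2P, so P = 1701 and Q = 942.
ΔP = 1701 - 1751 = -50.

ΔP = -50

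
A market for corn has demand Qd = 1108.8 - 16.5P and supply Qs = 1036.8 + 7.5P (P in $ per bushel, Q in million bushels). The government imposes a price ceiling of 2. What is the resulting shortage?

Shortage = 24

Evaluating both curves at the ceiling price 2 gives Qd = 1075.8, Qs = 1051.8.
Shortage = Qd - Qs = 1075.8 - 1051.8 = 24.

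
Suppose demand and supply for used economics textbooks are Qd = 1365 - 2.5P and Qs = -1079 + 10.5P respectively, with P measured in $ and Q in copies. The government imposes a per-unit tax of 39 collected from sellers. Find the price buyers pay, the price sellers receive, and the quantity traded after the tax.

Sellers keep P_s = P_b - 39 per unit, so supply in terms of the buyer price is Qs = -1488.5 + 10.5P_b.
Equate demand and the shifted supply: 1365 - 2.5P_b = -1488.5 + 10.5P_b, giving 13P_b = 2853.5, so P_b = 219.5.
Then P_s = 219.5 - 39 = 180.5 and Q = 1365 - 2.5(219.5) = 816.25.

P_b = 219.5, P_s = 180.5, Q = 816.25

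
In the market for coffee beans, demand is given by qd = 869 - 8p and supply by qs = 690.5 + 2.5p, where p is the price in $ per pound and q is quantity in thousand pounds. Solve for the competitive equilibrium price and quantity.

Equating demand and supply, 869 - 8p = 690.5 + 2.5p gives 10.5p = 178.5, so p* = 17.
Plugging p* into demand: q* = 869 - 8(17) = 733.

p* = 17, q* = 733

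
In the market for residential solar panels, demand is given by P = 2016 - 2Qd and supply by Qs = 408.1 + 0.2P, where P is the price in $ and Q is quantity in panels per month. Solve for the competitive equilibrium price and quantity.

Rewriting in direct form: Qd = 1008 - 0.5P.
The market clears where 1008 - 0.5P = 408.1 + 0.2P. Rearranging, 0.7P = 599.9, hence P* = 857.
From the demand curve, Q* = 1008 - 0.5(857) = 579.5.

P* = 857, Q* = 579.5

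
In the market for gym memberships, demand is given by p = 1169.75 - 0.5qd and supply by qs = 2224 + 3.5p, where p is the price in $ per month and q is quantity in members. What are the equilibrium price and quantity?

p* = 21, q* = 2297.5

In direct form, qd = 2339.5 - 2p.
Set qd = qs: 2339.5 - 2p = 2224 + 3.5p, so 115.5 = 5.5p and p* = 21.
From the demand curve, q* = 2339.5 - 2(21) = 2297.5.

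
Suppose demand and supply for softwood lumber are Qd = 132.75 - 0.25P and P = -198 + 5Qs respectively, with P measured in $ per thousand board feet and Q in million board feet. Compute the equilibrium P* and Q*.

P* = 207, Q* = 81

Inverting to quantity form: Qs = 39.6 + 0.2P.
At equilibrium Qd = Qs, so 132.75 - 0.25P = 39.6 + 0.2P; collecting terms, 93.15 = 0.45P and P* = 207.
From the demand curve, Q* = 132.75 - 0.25(207) = 81.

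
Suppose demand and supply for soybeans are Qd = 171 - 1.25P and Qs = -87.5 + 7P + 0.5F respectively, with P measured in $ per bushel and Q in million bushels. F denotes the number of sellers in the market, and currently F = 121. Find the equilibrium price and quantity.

P* = 24, Q* = 141

With F = 121, supply is Qs = -27 + 7P.
At equilibrium Qd = Qs, so 171 - 1.25P = -27 + 7P; collecting terms, 198 = 8.25P and P* = 24.
Then Q* = 171 - 1.25(24) = 141.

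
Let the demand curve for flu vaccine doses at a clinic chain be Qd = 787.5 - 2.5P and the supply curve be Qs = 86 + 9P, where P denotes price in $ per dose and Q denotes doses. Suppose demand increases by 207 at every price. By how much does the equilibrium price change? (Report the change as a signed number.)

ΔP = 18

The market clears where 787.5 - 2.5P = 86 + 9P. Rearranging, 11.5P = 701.5, hence P* = 61.
Then Q* = 787.5 - 2.5(61) = 635.
After the shift, demand is Qd = 994.5 - 2.5P.
The new intersection has 908.5 = 11.5P, i.e. P = 79, Q = 797.
ΔP = 79 - 61 = 18.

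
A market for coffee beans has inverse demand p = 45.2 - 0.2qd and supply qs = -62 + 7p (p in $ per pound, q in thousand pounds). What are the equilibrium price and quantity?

Solving each curve for q: qd = 226 - 5p.
The market clears where 226 - 5p = -62 + 7p. Rearranging, 12p = 288, hence p* = 24.
Plugging p* into demand: q* = 226 - 5(24) = 106.

p* = 24, q* = 106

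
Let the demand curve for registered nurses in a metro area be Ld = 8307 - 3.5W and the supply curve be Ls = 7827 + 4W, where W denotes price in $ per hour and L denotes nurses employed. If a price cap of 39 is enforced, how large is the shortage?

At W = 39: Ld = 8170.5 and Ls = 7983.
Shortage = Ld - Ls = 8170.5 - 7983 = 187.5.

Shortage = 187.5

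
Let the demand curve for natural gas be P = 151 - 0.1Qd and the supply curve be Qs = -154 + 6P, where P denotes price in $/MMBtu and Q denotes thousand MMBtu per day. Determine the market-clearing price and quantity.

Rewriting in direct form: Qd = 1510 - 10P.
Set Qd = Qs: 1510 - 10P = -154 + 6P, so 1664 = 16P and P* = 104.
Plugging P* into demand: Q* = 1510 - 10(104) = 470.

P* = 104, Q* = 470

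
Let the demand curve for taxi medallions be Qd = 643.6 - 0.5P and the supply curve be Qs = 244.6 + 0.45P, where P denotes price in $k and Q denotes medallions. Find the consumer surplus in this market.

Equating demand and supply, 643.6 - 0.5P = 244.6 + 0.45P gives 0.95P = 399, so P* = 420.
Then Q* = 643.6 - 0.5(420) = 433.6.
Demand choke price (Qd = 0): P = 643.6/0.5 = 1287.2. Consumer surplus = ½ × (1287.2 - 420) × 433.6 = 188008.96.

Consumer surplus = 188008.96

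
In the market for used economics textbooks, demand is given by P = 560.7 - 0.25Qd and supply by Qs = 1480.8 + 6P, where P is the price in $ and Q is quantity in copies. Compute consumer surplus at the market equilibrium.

Inverting to quantity form: Qd = 2242.8 - 4P.
At equilibrium Qd = Qs, so 2242.8 - 4P = 1480.8 + 6P; collecting terms, 762 = 10P and P* = 76.2.
Substitute back: Q* = 2242.8 - 4(76.2) = 1938.
Demand choke price (Qd = 0): P = 2242.8/4 = 560.7. Consumer surplus = ½ × (560.7 - 76.2) × 1938 = 469480.5.

Consumer surplus = 469480.5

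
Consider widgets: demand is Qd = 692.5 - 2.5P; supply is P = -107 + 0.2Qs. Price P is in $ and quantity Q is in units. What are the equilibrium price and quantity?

Solving each curve for Q: Qs = 535 + 5P.
The market clears where 692.5 - 2.5P = 535 + 5P. Rearranging, 7.5P = 157.5, hence P* = 21.
From the demand curve, Q* = 692.5 - 2.5(21) = 640.

P* = 21, Q* = 640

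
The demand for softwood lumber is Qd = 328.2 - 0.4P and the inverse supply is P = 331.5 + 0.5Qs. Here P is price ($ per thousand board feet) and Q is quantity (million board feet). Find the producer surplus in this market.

Solving each curve for Q: Qs = -663 + 2P.
The market clears where 328.2 - 0.4P = -663 + 2P. Rearranging, 2.4P = 991.2, hence P* = 413.
Substitute back: Q* = 328.2 - 0.4(413) = 163.
Supply choke price (Qs = 0): P = 331.5. Producer surplus = ½ × (413 - 331.5) × 163 = 6642.25.

Producer surplus = 6642.25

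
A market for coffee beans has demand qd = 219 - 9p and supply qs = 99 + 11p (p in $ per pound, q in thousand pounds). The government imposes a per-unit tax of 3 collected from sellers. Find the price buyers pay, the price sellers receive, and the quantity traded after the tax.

The tax drives a wedge p_b - p_s = 3. Substituting p_s = p_b - 3 into supply: qs = 66 + 11p_b.
Set qd = qs: 219 - 9p_b = 66 + 11p_b, so 153 = 20p_b and p_b = 7.65.
Then p_s = 7.65 - 3 = 4.65 and q = 219 - 9(7.65) = 150.15.

p_b = 7.65, p_s = 4.65, q = 150.15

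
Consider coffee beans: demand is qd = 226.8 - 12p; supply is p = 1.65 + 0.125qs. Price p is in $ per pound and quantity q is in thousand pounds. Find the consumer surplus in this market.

Inverting to quantity form: qs = -13.2 + 8p.
The market clears where 226.8 - 12p = -13.2 + 8p. Rearranging, 20p = 240, hence p* = 12.
Substitute back: q* = 226.8 - 12(12) = 82.8.
Demand choke price (qd = 0): p = 226.8/12 = 18.9. Consumer surplus = ½ × (18.9 - 12) × 82.8 = 285.66.

Consumer surplus = 285.66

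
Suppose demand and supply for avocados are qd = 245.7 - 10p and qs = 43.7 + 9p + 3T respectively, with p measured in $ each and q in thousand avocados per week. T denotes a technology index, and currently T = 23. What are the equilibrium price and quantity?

p* = 7, q* = 175.7

With T = 23, supply is qs = 112.7 + 9p.
Equating demand and supply, 245.7 - 10p = 112.7 + 9p gives 19p = 133, so p* = 7.
Then q* = 245.7 - 10(7) = 175.7.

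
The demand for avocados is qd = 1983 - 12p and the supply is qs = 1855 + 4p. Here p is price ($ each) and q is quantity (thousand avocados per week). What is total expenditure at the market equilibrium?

At equilibrium qd = qs, so 1983 - 12p = 1855 + 4p; collecting terms, 128 = 16p and p* = 8.
Plugging p* into demand: q* = 1983 - 12(8) = 1887.
Total expenditure = p* × q* = 8 × 1887 = 15096.

Total expenditure = 15096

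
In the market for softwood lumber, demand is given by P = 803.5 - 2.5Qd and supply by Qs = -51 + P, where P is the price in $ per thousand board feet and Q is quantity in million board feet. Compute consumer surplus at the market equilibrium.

Consumer surplus = 57781.25

Rewriting in direct form: Qd = 321.4 - 0.4P.
At equilibrium Qd = Qs, so 321.4 - 0.4P = -51 + P; collecting terms, 372.4 = 1.4P and P* = 266.
Then Q* = 321.4 - 0.4(266) = 215.
Demand choke price (Qd = 0): P = 321.4/0.4 = 803.5. Consumer surplus = ½ × (803.5 - 266) × 215 = 57781.25.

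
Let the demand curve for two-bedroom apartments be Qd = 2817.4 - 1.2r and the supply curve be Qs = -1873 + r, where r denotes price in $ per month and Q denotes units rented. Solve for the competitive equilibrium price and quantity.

r* = 2132, Q* = 259

Set Qd = Qs: 2817.4 - 1.2r = -1873 + r, so 4690.4 = 2.2r and r* = 2132.
Then Q* = 2817.4 - 1.2(2132) = 259.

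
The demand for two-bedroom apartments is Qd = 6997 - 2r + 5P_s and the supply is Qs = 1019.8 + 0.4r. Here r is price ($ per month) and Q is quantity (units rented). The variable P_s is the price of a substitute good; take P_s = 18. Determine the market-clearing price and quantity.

r* = 2528, Q* = 2031

With P_s = 18, demand is Qd = 7087 - 2r.
The market clears where 7087 - 2r = 1019.8 + 0.4r. Rearranging, 2.4r = 6067.2, hence r* = 2528.
Substitute back: Q* = 7087 - 2(2528) = 2031.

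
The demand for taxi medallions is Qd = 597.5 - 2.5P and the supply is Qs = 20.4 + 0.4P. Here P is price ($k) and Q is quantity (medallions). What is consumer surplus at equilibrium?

Consumer surplus = 2000

The market clears where 597.5 - 2.5P = 20.4 + 0.4P. Rearranging, 2.9P = 577.1, hence P* = 199.
Substitute back: Q* = 597.5 - 2.5(199) = 100.
Demand choke price (Qd = 0): P = 597.5/2.5 = 239. Consumer surplus = ½ × (239 - 199) × 100 = 2000.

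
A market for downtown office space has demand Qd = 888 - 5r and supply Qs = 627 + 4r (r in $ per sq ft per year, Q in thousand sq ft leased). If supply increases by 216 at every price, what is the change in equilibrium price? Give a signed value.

Equating demand and supply, 888 - 5r = 627 + 4r gives 9r = 261, so r* = 29.
From the demand curve, Q* = 888 - 5(29) = 743.
After the shift, supply is Qs = 843 + 4r.
The new intersection has 45 = 9r, i.e. r = 5, Q = 863.
Δr = 5 - 29 = -24.

Δr = -24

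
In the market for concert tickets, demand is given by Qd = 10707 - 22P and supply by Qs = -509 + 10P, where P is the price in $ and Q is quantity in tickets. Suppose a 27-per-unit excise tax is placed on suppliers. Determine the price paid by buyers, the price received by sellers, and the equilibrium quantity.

Suppliers keep P_s = P_b - 27 per unit, so supply in terms of the buyer price is Qs = -779 + 10P_b.
Equate demand and the shifted supply: 10707 - 22P_b = -779 + 10P_b, giving 32P_b = 11486, so P_b = 358.9375.
So P_s = 331.9375 and the quantity traded is Q = 10707 - 22(358.9375) = 2810.375.

P_b = 358.9375, P_s = 331.9375, Q = 2810.375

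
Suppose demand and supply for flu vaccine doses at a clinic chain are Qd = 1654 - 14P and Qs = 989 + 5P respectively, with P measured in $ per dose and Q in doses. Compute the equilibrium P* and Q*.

P* = 35, Q* = 1164

Equating demand and supply, 1654 - 14P = 989 + 5P gives 19P = 665, so P* = 35.
Plugging P* into demand: Q* = 1654 - 14(35) = 1164.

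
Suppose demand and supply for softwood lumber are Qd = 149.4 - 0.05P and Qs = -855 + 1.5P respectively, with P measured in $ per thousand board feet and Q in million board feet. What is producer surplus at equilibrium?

Equating demand and supply, 149.4 - 0.05P = -855 + 1.5P gives 1.55P = 1004.4, so P* = 648.
From the demand curve, Q* = 149.4 - 0.05(648) = 117.
Supply choke price (Qs = 0): P = 570. Producer surplus = ½ × (648 - 570) × 117 = 4563.

Producer surplus = 4563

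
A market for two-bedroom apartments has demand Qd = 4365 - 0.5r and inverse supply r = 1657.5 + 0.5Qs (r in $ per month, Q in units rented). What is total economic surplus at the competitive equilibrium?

Inverting to quantity form: Qs = -3315 + 2r.
The market clears where 4365 - 0.5r = -3315 + 2r. Rearranging, 2.5r = 7680, hence r* = 3072.
Then Q* = 4365 - 0.5(3072) = 2829.
Demand choke price = 8730; supply choke price = 1657.5. CS = ½(8730 - 3072)(2829) = 8003241; PS = ½(3072 - 1657.5)(2829) = 2000810.25. Total surplus = 10004051.25.

Total surplus = 10004051.25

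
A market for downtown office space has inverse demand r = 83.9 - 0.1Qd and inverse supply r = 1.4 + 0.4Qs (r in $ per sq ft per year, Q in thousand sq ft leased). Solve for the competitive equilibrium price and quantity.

Inverting to quantity form: Qd = 839 - 10r and Qs = -3.5 + 2.5r.
Set Qd = Qs: 839 - 10r = -3.5 + 2.5r, so 842.5 = 12.5r and r* = 67.4.
Substitute back: Q* = 839 - 10(67.4) = 165.

r* = 67.4, Q* = 165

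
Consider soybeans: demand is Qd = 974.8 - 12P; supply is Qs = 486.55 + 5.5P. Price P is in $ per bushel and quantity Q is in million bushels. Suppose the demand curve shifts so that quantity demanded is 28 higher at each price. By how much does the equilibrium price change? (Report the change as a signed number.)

At equilibrium Qd = Qs, so 974.8 - 12P = 486.55 + 5.5P; collecting terms, 488.25 = 17.5P and P* = 27.9.
Substitute back: Q* = 974.8 - 12(27.9) = 640.
After the shift, demand is Qd = 1002.8 - 12P.
Re-solving, 17.5P = 516.25 gives P = 29.5 and Q = 648.8.
ΔP = 29.5 - 27.9 = 1.6.

ΔP = 1.6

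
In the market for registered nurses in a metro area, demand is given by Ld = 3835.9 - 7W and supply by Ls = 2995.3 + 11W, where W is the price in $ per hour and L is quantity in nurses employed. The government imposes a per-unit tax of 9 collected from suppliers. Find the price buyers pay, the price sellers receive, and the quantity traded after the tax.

W_b = 52.2, W_s = 43.2, L = 3470.5

The tax drives a wedge W_b - W_s = 9. Substituting W_s = W_b - 9 into supply: Ls = 2896.3 + 11W_b.
Set Ld = Ls: 3835.9 - 7W_b = 2896.3 + 11W_b, so 939.6 = 18W_b and W_b = 52.2.
So W_s = 43.2 and the quantity traded is L = 3835.9 - 7(52.2) = 3470.5.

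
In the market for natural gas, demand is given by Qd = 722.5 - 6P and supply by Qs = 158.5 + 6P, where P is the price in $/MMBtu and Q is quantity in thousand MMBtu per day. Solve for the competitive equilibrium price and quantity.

P* = 47, Q* = 440.5

At equilibrium Qd = Qs, so 722.5 - 6P = 158.5 + 6P; collecting terms, 564 = 12P and P* = 47.
From the demand curve, Q* = 722.5 - 6(47) = 440.5.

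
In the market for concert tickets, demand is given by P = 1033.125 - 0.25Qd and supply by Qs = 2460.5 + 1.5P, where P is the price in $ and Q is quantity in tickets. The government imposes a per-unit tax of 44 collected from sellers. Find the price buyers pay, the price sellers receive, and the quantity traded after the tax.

Inverting to quantity form: Qd = 4132.5 - 4P.
The tax drives a wedge P_b - P_s = 44. Substituting P_s = P_b - 44 into supply: Qs = 2394.5 + 1.5P_b.
Equate demand and the shifted supply: 4132.5 - 4P_b = 2394.5 + 1.5P_b, giving 5.5P_b = 1738, so P_b = 316.
So P_s = 272 and the quantity traded is Q = 4132.5 - 4(316) = 2868.5.

P_b = 316, P_s = 272, Q = 2868.5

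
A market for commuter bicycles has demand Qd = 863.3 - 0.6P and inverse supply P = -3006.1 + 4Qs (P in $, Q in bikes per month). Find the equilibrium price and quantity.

In direct form, Qs = 751.525 + 0.25P.
At equilibrium Qd = Qs, so 863.3 - 0.6P = 751.525 + 0.25P; collecting terms, 111.775 = 0.85P and P* = 131.5.
Then Q* = 863.3 - 0.6(131.5) = 784.4.

P* = 131.5, Q* = 784.4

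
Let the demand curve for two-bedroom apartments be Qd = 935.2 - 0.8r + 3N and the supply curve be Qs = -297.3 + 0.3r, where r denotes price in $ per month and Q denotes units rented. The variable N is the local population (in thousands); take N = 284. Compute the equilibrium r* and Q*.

With N = 284, demand is Qd = 1787.2 - 0.8r.
At equilibrium Qd = Qs, so 1787.2 - 0.8r = -297.3 + 0.3r; collecting terms, 2084.5 = 1.1r and r* = 1895.
Then Q* = 1787.2 - 0.8(1895) = 271.2.

r* = 1895, Q* = 271.2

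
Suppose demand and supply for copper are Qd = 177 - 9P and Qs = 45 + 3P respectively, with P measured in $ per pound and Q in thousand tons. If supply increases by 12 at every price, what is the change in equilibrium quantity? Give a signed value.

Set Qd = Qs: 177 - 9P = 45 + 3P, so 132 = 12P and P* = 11.
From the demand curve, Q* = 177 - 9(11) = 78.
After the shift, supply is Qs = 57 + 3P.
The new intersection has 120 = 12P, i.e. P = 10, Q = 87.
ΔQ = 87 - 78 = 9.

ΔQ = 9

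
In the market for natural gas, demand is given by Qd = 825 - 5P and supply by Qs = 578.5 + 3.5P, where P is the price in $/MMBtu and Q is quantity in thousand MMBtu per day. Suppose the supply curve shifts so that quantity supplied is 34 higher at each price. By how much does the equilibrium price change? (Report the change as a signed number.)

Equating demand and supply, 825 - 5P = 578.5 + 3.5P gives 8.5P = 246.5, so P* = 29.
From the demand curve, Q* = 825 - 5(29) = 680.
After the shift, supply is Qs = 612.5 + 3.5P.
New equilibrium: 212.5 = 8.5P, so P = 25 and Q = 700.
ΔP = 25 - 29 = -4.

ΔP = -4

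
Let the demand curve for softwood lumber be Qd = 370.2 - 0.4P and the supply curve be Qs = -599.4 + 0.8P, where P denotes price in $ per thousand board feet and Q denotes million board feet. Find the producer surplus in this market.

Set Qd = Qs: 370.2 - 0.4P = -599.4 + 0.8P, so 969.6 = 1.2P and P* = 808.
Then Q* = 370.2 - 0.4(808) = 47.
Supply choke price (Qs = 0): P = 749.25. Producer surplus = ½ × (808 - 749.25) × 47 = 1380.625.

Producer surplus = 1380.625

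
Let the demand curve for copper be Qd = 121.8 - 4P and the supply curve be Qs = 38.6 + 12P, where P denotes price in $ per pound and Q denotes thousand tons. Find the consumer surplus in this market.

Consumer surplus = 1275.125

Set Qd = Qs: 121.8 - 4P = 38.6 + 12P, so 83.2 = 16P and P* = 5.2.
Plugging P* into demand: Q* = 121.8 - 4(5.2) = 101.
Demand choke price (Qd = 0): P = 121.8/4 = 30.45. Consumer surplus = ½ × (30.45 - 5.2) × 101 = 1275.125.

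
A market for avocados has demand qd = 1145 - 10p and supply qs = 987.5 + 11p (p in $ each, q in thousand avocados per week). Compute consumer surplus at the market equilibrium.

Consumer surplus = 57245

Equating demand and supply, 1145 - 10p = 987.5 + 11p gives 21p = 157.5, so p* = 7.5.
Plugging p* into demand: q* = 1145 - 10(7.5) = 1070.
Demand choke price (qd = 0): p = 1145/10 = 114.5. Consumer surplus = ½ × (114.5 - 7.5) × 1070 = 57245.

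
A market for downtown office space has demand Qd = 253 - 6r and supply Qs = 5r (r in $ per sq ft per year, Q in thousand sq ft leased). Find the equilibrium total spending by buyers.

Total spending by buyers = 2645

Set Qd = Qs: 253 - 6r = 5r, so 253 = 11r and r* = 23.
Then Q* = 253 - 6(23) = 115.
Total spending by buyers = r* × Q* = 23 × 115 = 2645.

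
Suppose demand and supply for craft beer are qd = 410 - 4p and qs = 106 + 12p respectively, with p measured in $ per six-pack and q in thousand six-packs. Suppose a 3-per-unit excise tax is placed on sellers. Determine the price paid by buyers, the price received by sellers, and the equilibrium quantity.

The tax drives a wedge p_b - p_s = 3. Substituting p_s = p_b - 3 into supply: qs = 70 + 12p_b.
Set qd = qs: 410 - 4p_b = 70 + 12p_b, so 340 = 16p_b and p_b = 21.25.
Then p_s = 21.25 - 3 = 18.25 and q = 410 - 4(21.25) = 325.

p_b = 21.25, p_s = 18.25, q = 325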